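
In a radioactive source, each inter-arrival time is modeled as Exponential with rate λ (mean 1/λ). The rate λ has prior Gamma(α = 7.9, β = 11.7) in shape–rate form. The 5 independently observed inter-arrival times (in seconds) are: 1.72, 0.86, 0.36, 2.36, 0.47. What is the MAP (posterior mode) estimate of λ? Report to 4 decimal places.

With a Gamma(shape α, rate β) prior on the exponential rate λ, the posterior after n observations with total T = Σxᵢ is Gamma(α+n, β+T).
Sum of observations T = 5.77 seconds; n = 5.
Posterior: Gamma(7.9+5, 11.7+5.77) = Gamma(12.9, 17.47).
Mode = (α−1)/β = 0.6812.

0.6812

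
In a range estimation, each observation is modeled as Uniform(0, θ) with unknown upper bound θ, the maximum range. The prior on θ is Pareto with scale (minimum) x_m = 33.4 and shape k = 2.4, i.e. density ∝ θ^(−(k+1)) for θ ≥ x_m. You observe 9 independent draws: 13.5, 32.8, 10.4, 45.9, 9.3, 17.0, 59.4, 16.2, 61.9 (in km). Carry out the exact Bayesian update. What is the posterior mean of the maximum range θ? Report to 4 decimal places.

A Pareto(scale x_m, shape k) prior on the upper bound θ of Uniform(0, θ) is conjugate: posterior is Pareto(max(x_m, max xᵢ), k + n).
Sample maximum = 61.9; prior scale x_m = 33.4 → posterior scale = max = 61.9.
Posterior shape = 2.4 + 9 = 11.4.
E[θ|data] = k·x_m/(k−1) = 11.4·61.9/10.4 = 67.8519.

67.8519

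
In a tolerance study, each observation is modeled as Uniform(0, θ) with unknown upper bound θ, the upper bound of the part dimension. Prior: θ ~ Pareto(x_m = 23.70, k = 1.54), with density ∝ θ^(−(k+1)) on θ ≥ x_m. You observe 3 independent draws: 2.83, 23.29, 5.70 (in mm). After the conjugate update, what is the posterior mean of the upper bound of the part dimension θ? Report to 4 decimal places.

A Pareto(scale x_m, shape k) prior on the upper bound θ of Uniform(0, θ) is conjugate: posterior is Pareto(max(x_m, max xᵢ), k + n).
Sample maximum = 23.29; prior scale x_m = 23.70 → posterior scale = max = 23.70.
Posterior shape = 1.54 + 3 = 4.54.
E[θ|data] = k·x_m/(k−1) = 4.54·23.70/3.54 = 30.3949.

30.3949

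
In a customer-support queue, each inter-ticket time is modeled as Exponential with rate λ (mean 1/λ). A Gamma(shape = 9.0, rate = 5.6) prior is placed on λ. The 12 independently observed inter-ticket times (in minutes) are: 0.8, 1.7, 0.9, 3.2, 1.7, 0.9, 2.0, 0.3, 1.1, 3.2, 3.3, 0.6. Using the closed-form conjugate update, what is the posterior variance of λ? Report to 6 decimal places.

With a Gamma(shape α, rate β) prior on the exponential rate λ, the posterior after n observations with total T = Σxᵢ is Gamma(α+n, β+T).
Sum of observations T = 19.7 minutes; n = 12.
Posterior: Gamma(9.0+12, 5.6+19.7) = Gamma(21.0, 25.3).
Var = α/β² = 0.032808.

0.032808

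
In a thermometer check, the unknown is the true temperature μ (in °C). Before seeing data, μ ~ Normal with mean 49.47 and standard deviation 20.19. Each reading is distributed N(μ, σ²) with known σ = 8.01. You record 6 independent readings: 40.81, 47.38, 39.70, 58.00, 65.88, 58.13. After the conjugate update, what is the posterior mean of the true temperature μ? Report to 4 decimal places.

For Normal data with known variance σ², a Normal(μ₀, σ₀²) prior on μ is conjugate. Posterior precision = 1/σ₀² + n/σ²; posterior mean is the precision-weighted average of μ₀ and x̄.
Σxᵢ = 40.81 + 47.38 + 39.70 + 58.00 + 65.88 + 58.13 = 309.9, so n·x̄ = 309.9.
σ₀² = 20.19² = 407.6361, σ² = 8.01² = 64.1601; σ² + n·σ₀² = 64.1601 + 6·407.6361 = 2509.9767.
Posterior mean = (μ₀/σ₀² + n·x̄/σ²)/(1/σ₀² + n/σ²) = (σ²·μ₀ + σ₀²·n·x̄)/(σ² + n·σ₀²) = (64.1601·49.47 + 407.6361·309.9)/2509.9767 = 129500.427537/2509.9767 = 51.5943.

51.5943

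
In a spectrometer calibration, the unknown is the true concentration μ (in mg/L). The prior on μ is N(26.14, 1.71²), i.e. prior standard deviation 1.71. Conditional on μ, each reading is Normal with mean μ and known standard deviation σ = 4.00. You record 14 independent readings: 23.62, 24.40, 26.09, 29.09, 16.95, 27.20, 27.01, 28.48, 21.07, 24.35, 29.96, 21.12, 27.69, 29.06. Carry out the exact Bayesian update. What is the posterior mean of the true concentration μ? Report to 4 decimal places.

25.6331

For Normal data with known variance σ², a Normal(μ₀, σ₀²) prior on μ is conjugate. Posterior precision = 1/σ₀² + n/σ²; posterior mean is the precision-weighted average of μ₀ and x̄.
Σxᵢ = 23.62 + 24.40 + 26.09 + 29.09 + 16.95 + 27.20 + 27.01 + 28.48 + 21.07 + 24.35 + 29.96 + 21.12 + 27.69 + 29.06 = 356.09, so n·x̄ = 356.09.
σ₀² = 1.71² = 2.9241, σ² = 4.00² = 16; σ² + n·σ₀² = 16 + 14·2.9241 = 56.9374.
Posterior mean = (μ₀/σ₀² + n·x̄/σ²)/(1/σ₀² + n/σ²) = (σ²·μ₀ + σ₀²·n·x̄)/(σ² + n·σ₀²) = (16·26.14 + 2.9241·356.09)/56.9374 = 1459.482769/56.9374 = 25.6331.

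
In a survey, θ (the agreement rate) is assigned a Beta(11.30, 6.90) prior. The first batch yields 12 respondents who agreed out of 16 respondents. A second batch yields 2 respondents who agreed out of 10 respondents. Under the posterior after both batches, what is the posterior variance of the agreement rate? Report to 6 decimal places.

The Beta prior is conjugate to a Binomial/Bernoulli likelihood; the update adds successes to α and failures to β.
After batch 1: Beta(11.30+12, 6.90+4) = Beta(23.30, 10.90).
After batch 2: Beta(23.30+2, 10.90+8) = Beta(25.30, 18.90).
Var = αβ/((α+β)²(α+β+1)) = 25.30·18.90/(44.20²·45.20) = 0.005415.

0.005415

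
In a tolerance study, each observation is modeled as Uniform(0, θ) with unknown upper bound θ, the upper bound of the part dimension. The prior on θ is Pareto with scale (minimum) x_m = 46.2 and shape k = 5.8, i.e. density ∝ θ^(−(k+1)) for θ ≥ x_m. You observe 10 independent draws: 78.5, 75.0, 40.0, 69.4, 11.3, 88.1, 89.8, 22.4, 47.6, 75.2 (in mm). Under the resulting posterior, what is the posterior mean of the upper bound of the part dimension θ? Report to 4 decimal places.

A Pareto(scale x_m, shape k) prior on the upper bound θ of Uniform(0, θ) is conjugate: posterior is Pareto(max(x_m, max xᵢ), k + n).
Sample maximum = 89.8; prior scale x_m = 46.2 → posterior scale = max = 89.8.
Posterior shape = 5.8 + 10 = 15.8.
E[θ|data] = k·x_m/(k−1) = 15.8·89.8/14.8 = 95.8676.

95.8676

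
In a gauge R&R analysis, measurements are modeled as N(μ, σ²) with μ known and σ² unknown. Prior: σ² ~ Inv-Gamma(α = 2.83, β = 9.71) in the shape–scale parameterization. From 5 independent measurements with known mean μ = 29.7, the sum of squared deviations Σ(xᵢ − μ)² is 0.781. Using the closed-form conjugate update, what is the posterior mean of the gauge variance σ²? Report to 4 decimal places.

2.3327

With known mean μ and an Inverse-Gamma(α, β) prior on σ², the Normal likelihood is conjugate: posterior is Inv-Gamma(α + n/2, β + Σ(xᵢ−μ)²/2).
Posterior: Inv-Gamma(2.83 + 5/2, 9.71 + 0.781/2) = Inv-Gamma(5.33, 10.1005).
E[σ²|data] = β/(α−1) = 10.1005/4.33 = 2.3327.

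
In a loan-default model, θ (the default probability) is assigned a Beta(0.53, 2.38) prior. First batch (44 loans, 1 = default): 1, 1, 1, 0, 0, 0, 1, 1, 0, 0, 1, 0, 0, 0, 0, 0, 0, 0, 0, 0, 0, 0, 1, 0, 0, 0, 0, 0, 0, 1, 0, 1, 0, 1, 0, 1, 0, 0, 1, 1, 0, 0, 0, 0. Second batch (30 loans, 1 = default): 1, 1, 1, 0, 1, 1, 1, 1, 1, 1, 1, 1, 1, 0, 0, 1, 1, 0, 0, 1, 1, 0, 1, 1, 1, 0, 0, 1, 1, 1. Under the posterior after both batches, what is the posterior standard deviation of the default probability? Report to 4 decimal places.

The Beta prior is conjugate to a Binomial/Bernoulli likelihood; the update adds successes to α and failures to β.
After batch 1: Beta(0.53+13, 2.38+31) = Beta(13.53, 33.38).
After batch 2: Beta(13.53+22, 33.38+8) = Beta(35.53, 41.38).
Var = αβ/((α+β)²(α+β+1)) = 35.53·41.38/(76.91²·77.91) = 0.00319027; SD = √0.00319027 = 0.0565.

0.0565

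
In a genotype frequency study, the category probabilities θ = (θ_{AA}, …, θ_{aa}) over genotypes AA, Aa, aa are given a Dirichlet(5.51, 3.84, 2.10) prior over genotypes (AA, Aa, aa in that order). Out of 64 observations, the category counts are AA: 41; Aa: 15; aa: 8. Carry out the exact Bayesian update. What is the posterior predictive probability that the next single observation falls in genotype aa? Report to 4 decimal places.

0.1339

The Dirichlet prior is conjugate to the Multinomial likelihood: each posterior αⱼ = prior αⱼ + observed count nⱼ.
Posterior concentration: (46.51, 18.84, 10.10), total = 75.45.
P(next = aa | data) = α_{aa}/Σα = 0.1339.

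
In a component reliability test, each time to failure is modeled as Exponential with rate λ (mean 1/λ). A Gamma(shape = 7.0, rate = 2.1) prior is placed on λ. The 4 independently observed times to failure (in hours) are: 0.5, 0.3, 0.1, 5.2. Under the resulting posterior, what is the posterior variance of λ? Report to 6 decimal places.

0.163593

With a Gamma(shape α, rate β) prior on the exponential rate λ, the posterior after n observations with total T = Σxᵢ is Gamma(α+n, β+T).
Sum of observations T = 6.1 hours; n = 4.
Posterior: Gamma(7.0+4, 2.1+6.1) = Gamma(11.0, 8.2).
Var = α/β² = 0.163593.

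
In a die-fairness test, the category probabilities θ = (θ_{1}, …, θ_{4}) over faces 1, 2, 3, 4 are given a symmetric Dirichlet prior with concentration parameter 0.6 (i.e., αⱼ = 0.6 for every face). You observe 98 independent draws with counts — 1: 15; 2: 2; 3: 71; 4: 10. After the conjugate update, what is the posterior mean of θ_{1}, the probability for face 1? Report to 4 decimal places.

0.1554

The Dirichlet prior is conjugate to the Multinomial likelihood: each posterior αⱼ = prior αⱼ + observed count nⱼ.
Posterior concentration: (15.6, 2.6, 71.6, 10.6), total = 100.4.
E[θ_{1}|data] = α_{1}/Σα = 15.6/100.4 = 0.1554.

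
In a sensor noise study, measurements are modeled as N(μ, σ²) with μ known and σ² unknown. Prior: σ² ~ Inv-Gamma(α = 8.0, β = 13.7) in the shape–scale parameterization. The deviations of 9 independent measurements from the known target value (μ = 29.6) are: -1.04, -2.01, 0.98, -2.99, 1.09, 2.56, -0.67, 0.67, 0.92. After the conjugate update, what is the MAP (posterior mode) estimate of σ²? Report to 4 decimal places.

1.9225

With known mean μ and an Inverse-Gamma(α, β) prior on σ², the Normal likelihood is conjugate: posterior is Inv-Gamma(α + n/2, β + Σ(xᵢ−μ)²/2).
Σ(xᵢ−μ)² = (-1.04)² + (-2.01)² + (0.98)² + (-2.99)² + (1.09)² + (2.56)² + (-0.67)² + (0.67)² + (0.92)² = 24.5081.
Posterior: Inv-Gamma(8.0 + 9/2, 13.7 + 24.5081/2) = Inv-Gamma(12.50, 25.95405).
Mode = β/(α+1) = 25.95405/13.50 = 1.9225.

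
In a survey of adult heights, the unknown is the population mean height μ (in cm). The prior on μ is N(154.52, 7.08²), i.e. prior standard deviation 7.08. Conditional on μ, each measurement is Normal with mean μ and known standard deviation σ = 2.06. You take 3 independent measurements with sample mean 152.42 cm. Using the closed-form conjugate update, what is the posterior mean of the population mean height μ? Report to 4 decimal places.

For Normal data with known variance σ², a Normal(μ₀, σ₀²) prior on μ is conjugate. Posterior precision = 1/σ₀² + n/σ²; posterior mean is the precision-weighted average of μ₀ and x̄.
n·x̄ = 3·152.42 = 457.26.
σ₀² = 7.08² = 50.1264, σ² = 2.06² = 4.2436; σ² + n·σ₀² = 4.2436 + 3·50.1264 = 154.6228.
Posterior mean = (μ₀/σ₀² + n·x̄/σ²)/(1/σ₀² + n/σ²) = (σ²·μ₀ + σ₀²·n·x̄)/(σ² + n·σ₀²) = (4.2436·154.52 + 50.1264·457.26)/154.6228 = 23576.518736/154.6228 = 152.4776.

152.4776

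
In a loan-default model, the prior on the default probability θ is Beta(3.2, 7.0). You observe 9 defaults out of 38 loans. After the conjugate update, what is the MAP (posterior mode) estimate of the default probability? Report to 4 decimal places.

0.2424

The Beta prior is conjugate to a Binomial/Bernoulli likelihood; the update adds successes to α and failures to β.
Posterior: Beta(α+k, β+n−k) = Beta(3.2+9, 7.0+29) = Beta(12.2, 36.0).
Mode of Beta(a,b) for a,b>1 is (a−1)/(a+b−2) = 11.2/46.2 = 0.2424.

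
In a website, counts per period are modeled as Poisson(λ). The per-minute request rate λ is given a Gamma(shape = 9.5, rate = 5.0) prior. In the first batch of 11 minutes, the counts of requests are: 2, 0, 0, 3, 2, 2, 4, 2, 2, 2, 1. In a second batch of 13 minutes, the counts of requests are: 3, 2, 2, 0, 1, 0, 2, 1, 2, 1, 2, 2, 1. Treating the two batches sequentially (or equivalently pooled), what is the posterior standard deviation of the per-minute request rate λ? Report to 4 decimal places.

With a Gamma(shape α, rate β) prior, the Poisson likelihood is conjugate: the posterior is Gamma(α + ΣXᵢ, β + n).
Batch 1: sum of counts S = 20 over n = 11 minutes.
After batch 1: Gamma(α+S, β+n) = Gamma(9.5+20, 5.0+11) = Gamma(29.5, 16.0).
Batch 2: sum of counts S = 19 over n = 13 minutes.
After batch 2: Gamma(α+S, β+n) = Gamma(29.5+19, 16.0+13) = Gamma(48.5, 29.0).
SD = √α/β = √48.5/29.0 = 0.2401.

0.2401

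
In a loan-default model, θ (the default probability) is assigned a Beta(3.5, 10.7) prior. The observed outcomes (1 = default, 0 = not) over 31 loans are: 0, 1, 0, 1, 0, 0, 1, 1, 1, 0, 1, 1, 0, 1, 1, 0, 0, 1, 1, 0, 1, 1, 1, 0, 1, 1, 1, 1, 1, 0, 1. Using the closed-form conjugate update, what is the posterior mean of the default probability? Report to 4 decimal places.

The Beta prior is conjugate to a Binomial/Bernoulli likelihood; the update adds successes to α and failures to β.
Posterior: Beta(α+k, β+n−k) = Beta(3.5+20, 10.7+11) = Beta(23.5, 21.7).
Posterior mean = α/(α+β) = 23.5/45.2 = 0.5199.

0.5199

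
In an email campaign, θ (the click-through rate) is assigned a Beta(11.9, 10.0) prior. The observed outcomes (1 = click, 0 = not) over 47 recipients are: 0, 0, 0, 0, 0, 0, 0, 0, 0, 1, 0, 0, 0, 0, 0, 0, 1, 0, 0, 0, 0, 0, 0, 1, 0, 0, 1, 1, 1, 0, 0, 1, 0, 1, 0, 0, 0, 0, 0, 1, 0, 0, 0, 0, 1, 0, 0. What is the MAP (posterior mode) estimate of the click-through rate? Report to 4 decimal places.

The Beta prior is conjugate to a Binomial/Bernoulli likelihood; the update adds successes to α and failures to β.
Posterior: Beta(α+k, β+n−k) = Beta(11.9+10, 10.0+37) = Beta(21.9, 47.0).
Mode of Beta(a,b) for a,b>1 is (a−1)/(a+b−2) = 20.9/66.9 = 0.3124.

0.3124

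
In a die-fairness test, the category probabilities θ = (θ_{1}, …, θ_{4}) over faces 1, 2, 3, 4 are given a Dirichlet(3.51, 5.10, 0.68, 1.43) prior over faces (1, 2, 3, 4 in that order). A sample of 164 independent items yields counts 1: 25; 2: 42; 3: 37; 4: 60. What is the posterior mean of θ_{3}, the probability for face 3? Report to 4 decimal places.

0.2157

The Dirichlet prior is conjugate to the Multinomial likelihood: each posterior αⱼ = prior αⱼ + observed count nⱼ.
Posterior concentration: (28.51, 47.10, 37.68, 61.43), total = 174.72.
E[θ_{3}|data] = α_{3}/Σα = 37.68/174.72 = 0.2157.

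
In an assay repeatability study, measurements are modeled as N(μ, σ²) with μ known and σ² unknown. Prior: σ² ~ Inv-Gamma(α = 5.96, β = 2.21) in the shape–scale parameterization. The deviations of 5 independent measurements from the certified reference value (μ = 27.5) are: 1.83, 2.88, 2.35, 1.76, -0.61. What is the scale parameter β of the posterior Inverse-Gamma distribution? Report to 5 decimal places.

With known mean μ and an Inverse-Gamma(α, β) prior on σ², the Normal likelihood is conjugate: posterior is Inv-Gamma(α + n/2, β + Σ(xᵢ−μ)²/2).
Σ(xᵢ−μ)² = (1.83)² + (2.88)² + (2.35)² + (1.76)² + (-0.61)² = 20.6355.
Posterior: Inv-Gamma(5.96 + 5/2, 2.21 + 20.6355/2) = Inv-Gamma(8.46, 12.52775).
Posterior β = 12.52775.

12.52775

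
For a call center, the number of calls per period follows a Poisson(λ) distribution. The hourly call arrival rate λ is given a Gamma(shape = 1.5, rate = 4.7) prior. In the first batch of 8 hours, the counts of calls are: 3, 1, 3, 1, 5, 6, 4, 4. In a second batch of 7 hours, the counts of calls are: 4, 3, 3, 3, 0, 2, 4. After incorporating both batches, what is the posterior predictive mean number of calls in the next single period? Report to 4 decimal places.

With a Gamma(shape α, rate β) prior, the Poisson likelihood is conjugate: the posterior is Gamma(α + ΣXᵢ, β + n).
Batch 1: sum of counts S = 27 over n = 8 hours.
After batch 1: Gamma(α+S, β+n) = Gamma(1.5+27, 4.7+8) = Gamma(28.5, 12.7).
Batch 2: sum of counts S = 19 over n = 7 hours.
After batch 2: Gamma(α+S, β+n) = Gamma(28.5+19, 12.7+7) = Gamma(47.5, 19.7).
The predictive distribution for one future period is NegBinom with mean α/β = 2.4112.

2.4112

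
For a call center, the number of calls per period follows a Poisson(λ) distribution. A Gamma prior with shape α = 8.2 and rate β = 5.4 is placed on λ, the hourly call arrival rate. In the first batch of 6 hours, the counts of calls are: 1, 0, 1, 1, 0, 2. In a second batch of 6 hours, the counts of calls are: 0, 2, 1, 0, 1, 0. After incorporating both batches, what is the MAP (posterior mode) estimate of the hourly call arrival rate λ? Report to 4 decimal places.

0.9310

With a Gamma(shape α, rate β) prior, the Poisson likelihood is conjugate: the posterior is Gamma(α + ΣXᵢ, β + n).
Batch 1: sum of counts S = 5 over n = 6 hours.
After batch 1: Gamma(α+S, β+n) = Gamma(8.2+5, 5.4+6) = Gamma(13.2, 11.4).
Batch 2: sum of counts S = 4 over n = 6 hours.
After batch 2: Gamma(α+S, β+n) = Gamma(13.2+4, 11.4+6) = Gamma(17.2, 17.4).
Mode of Gamma(α,β) for α≥1 is (α−1)/β = 16.2/17.4 = 0.9310.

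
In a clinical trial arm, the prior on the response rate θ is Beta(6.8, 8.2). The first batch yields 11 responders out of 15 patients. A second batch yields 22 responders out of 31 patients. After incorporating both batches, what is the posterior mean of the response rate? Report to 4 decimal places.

0.6525

The Beta prior is conjugate to a Binomial/Bernoulli likelihood; the update adds successes to α and failures to β.
After batch 1: Beta(6.8+11, 8.2+4) = Beta(17.8, 12.2).
After batch 2: Beta(17.8+22, 12.2+9) = Beta(39.8, 21.2).
Posterior mean = α/(α+β) = 39.8/61.0 = 0.6525.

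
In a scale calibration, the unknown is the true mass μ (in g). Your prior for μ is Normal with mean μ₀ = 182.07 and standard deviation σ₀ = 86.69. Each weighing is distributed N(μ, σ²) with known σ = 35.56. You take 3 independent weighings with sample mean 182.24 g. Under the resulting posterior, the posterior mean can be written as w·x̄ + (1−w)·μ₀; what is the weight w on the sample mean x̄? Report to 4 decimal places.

0.9469

For Normal data with known variance σ², a Normal(μ₀, σ₀²) prior on μ is conjugate. Posterior precision = 1/σ₀² + n/σ²; posterior mean is the precision-weighted average of μ₀ and x̄.
σ₀² = 86.69² = 7515.1561, σ² = 35.56² = 1264.5136. Prior precision 1/σ₀² = 1/7515.1561; data precision n/σ² = 3/1264.5136.
w = (n/σ²)/(1/σ₀² + n/σ²) = n·σ₀²/(σ² + n·σ₀²) = 3·7515.1561/(1264.5136 + 3·7515.1561) = 22545.4683/23809.9819 = 0.9469.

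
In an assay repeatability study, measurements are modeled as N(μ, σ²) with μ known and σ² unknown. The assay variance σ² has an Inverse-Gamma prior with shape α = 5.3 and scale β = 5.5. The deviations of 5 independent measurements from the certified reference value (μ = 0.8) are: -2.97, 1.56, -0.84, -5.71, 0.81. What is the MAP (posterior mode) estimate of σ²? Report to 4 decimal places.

With known mean μ and an Inverse-Gamma(α, β) prior on σ², the Normal likelihood is conjugate: posterior is Inv-Gamma(α + n/2, β + Σ(xᵢ−μ)²/2).
Σ(xᵢ−μ)² = (-2.97)² + (1.56)² + (-0.84)² + (-5.71)² + (0.81)² = 45.2203.
Posterior: Inv-Gamma(5.3 + 5/2, 5.5 + 45.2203/2) = Inv-Gamma(7.80, 28.11015).
Mode = β/(α+1) = 28.11015/8.80 = 3.1943.

3.1943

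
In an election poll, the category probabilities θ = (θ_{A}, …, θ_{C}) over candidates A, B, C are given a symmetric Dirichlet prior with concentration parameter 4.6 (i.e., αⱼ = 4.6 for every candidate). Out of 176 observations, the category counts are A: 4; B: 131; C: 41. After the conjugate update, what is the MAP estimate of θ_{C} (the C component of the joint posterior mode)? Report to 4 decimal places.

The Dirichlet prior is conjugate to the Multinomial likelihood: each posterior αⱼ = prior αⱼ + observed count nⱼ.
Posterior concentration: (8.6, 135.6, 45.6), total = 189.8.
Joint mode component: (α_{C}−1)/(Σα−K) = 44.6/186.8 = 0.2388.

0.2388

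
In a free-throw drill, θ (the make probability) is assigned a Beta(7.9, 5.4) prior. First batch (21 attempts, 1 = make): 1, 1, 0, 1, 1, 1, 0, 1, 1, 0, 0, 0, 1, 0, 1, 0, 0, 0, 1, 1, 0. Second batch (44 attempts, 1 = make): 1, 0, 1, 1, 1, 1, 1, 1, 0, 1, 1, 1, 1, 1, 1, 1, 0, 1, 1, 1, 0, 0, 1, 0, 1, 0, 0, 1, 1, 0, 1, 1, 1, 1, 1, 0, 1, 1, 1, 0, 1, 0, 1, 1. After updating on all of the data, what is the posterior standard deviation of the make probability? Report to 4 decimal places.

The Beta prior is conjugate to a Binomial/Bernoulli likelihood; the update adds successes to α and failures to β.
After batch 1: Beta(7.9+11, 5.4+10) = Beta(18.9, 15.4).
After batch 2: Beta(18.9+32, 15.4+12) = Beta(50.9, 27.4).
Var = αβ/((α+β)²(α+β+1)) = 50.9·27.4/(78.3²·79.3) = 0.00286861; SD = √0.00286861 = 0.0536.

0.0536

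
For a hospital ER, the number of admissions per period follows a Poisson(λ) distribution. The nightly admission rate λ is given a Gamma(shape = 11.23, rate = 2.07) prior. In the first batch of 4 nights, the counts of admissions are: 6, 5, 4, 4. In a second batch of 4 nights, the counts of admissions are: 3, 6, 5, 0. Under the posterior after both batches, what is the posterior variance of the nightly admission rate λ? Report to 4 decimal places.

0.4362

With a Gamma(shape α, rate β) prior, the Poisson likelihood is conjugate: the posterior is Gamma(α + ΣXᵢ, β + n).
Batch 1: sum of counts S = 19 over n = 4 nights.
After batch 1: Gamma(α+S, β+n) = Gamma(11.23+19, 2.07+4) = Gamma(30.23, 6.07).
Batch 2: sum of counts S = 14 over n = 4 nights.
After batch 2: Gamma(α+S, β+n) = Gamma(30.23+14, 6.07+4) = Gamma(44.23, 10.07).
Var = α/β² = 44.23/10.07² = 0.4362.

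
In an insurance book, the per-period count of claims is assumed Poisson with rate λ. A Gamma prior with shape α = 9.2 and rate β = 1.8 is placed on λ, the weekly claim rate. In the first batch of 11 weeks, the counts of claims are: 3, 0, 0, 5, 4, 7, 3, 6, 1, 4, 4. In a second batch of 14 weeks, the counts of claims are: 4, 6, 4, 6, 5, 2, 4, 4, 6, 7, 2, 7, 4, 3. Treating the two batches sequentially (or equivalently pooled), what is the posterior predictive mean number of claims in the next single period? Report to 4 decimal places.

4.1119

With a Gamma(shape α, rate β) prior, the Poisson likelihood is conjugate: the posterior is Gamma(α + ΣXᵢ, β + n).
Batch 1: sum of counts S = 37 over n = 11 weeks.
After batch 1: Gamma(α+S, β+n) = Gamma(9.2+37, 1.8+11) = Gamma(46.2, 12.8).
Batch 2: sum of counts S = 64 over n = 14 weeks.
After batch 2: Gamma(α+S, β+n) = Gamma(46.2+64, 12.8+14) = Gamma(110.2, 26.8).
The predictive distribution for one future period is NegBinom with mean α/β = 4.1119.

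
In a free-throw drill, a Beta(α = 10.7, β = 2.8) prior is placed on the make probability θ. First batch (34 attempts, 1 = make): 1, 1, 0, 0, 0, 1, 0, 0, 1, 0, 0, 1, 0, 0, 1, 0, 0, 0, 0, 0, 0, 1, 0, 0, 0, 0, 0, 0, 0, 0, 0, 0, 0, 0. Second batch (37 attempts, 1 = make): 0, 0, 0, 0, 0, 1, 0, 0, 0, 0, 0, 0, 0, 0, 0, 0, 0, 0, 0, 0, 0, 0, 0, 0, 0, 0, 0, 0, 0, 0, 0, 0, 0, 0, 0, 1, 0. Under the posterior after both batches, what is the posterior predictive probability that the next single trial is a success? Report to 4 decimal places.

0.2331

The Beta prior is conjugate to a Binomial/Bernoulli likelihood; the update adds successes to α and failures to β.
After batch 1: Beta(10.7+7, 2.8+27) = Beta(17.7, 29.8).
After batch 2: Beta(17.7+2, 29.8+35) = Beta(19.7, 64.8).
For a single future Bernoulli trial, P(success | data) = α/(α+β) = 0.2331.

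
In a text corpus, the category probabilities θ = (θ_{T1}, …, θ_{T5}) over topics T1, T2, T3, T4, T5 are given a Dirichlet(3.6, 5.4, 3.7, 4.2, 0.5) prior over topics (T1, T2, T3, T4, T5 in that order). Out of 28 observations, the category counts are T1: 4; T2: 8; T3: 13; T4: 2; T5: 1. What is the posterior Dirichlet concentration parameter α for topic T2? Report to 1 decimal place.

The Dirichlet prior is conjugate to the Multinomial likelihood: each posterior αⱼ = prior αⱼ + observed count nⱼ.
Posterior concentration: (7.6, 13.4, 16.7, 6.2, 1.5), total = 45.4.
α_{T2} = 5.4 + 8 = 13.4.

13.4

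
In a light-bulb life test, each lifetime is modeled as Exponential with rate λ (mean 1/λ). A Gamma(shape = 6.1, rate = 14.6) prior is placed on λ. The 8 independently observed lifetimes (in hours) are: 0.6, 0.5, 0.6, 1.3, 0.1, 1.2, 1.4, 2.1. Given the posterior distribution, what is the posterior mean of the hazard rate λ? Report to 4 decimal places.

With a Gamma(shape α, rate β) prior on the exponential rate λ, the posterior after n observations with total T = Σxᵢ is Gamma(α+n, β+T).
Sum of observations T = 7.8 hours; n = 8.
Posterior: Gamma(6.1+8, 14.6+7.8) = Gamma(14.1, 22.4).
Posterior mean of λ = α/β = 14.1/22.4 = 0.6295.

0.6295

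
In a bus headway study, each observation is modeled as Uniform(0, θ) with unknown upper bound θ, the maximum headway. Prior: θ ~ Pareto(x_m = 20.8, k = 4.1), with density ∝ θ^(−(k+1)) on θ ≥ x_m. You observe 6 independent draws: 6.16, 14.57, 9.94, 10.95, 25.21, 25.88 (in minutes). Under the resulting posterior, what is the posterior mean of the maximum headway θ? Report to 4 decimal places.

28.7240

A Pareto(scale x_m, shape k) prior on the upper bound θ of Uniform(0, θ) is conjugate: posterior is Pareto(max(x_m, max xᵢ), k + n).
Sample maximum = 25.88; prior scale x_m = 20.8 → posterior scale = max = 25.88.
Posterior shape = 4.1 + 6 = 10.1.
E[θ|data] = k·x_m/(k−1) = 10.1·25.88/9.1 = 28.7240.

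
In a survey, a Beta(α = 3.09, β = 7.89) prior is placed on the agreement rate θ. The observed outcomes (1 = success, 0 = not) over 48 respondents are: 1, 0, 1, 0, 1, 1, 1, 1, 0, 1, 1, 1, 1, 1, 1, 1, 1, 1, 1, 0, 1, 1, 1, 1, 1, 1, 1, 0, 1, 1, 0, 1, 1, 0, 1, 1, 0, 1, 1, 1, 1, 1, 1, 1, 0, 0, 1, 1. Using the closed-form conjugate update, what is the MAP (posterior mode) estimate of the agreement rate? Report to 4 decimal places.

The Beta prior is conjugate to a Binomial/Bernoulli likelihood; the update adds successes to α and failures to β.
Posterior: Beta(α+k, β+n−k) = Beta(3.09+38, 7.89+10) = Beta(41.09, 17.89).
Mode of Beta(a,b) for a,b>1 is (a−1)/(a+b−2) = 40.09/56.98 = 0.7036.

0.7036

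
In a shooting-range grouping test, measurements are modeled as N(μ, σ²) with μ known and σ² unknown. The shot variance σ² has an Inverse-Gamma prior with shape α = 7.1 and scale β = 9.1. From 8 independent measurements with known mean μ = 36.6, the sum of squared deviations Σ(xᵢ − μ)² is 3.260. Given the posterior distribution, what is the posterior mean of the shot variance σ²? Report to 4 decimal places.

With known mean μ and an Inverse-Gamma(α, β) prior on σ², the Normal likelihood is conjugate: posterior is Inv-Gamma(α + n/2, β + Σ(xᵢ−μ)²/2).
Posterior: Inv-Gamma(7.1 + 8/2, 9.1 + 3.260/2) = Inv-Gamma(11.10, 10.7300).
E[σ²|data] = β/(α−1) = 10.7300/10.10 = 1.0624.

1.0624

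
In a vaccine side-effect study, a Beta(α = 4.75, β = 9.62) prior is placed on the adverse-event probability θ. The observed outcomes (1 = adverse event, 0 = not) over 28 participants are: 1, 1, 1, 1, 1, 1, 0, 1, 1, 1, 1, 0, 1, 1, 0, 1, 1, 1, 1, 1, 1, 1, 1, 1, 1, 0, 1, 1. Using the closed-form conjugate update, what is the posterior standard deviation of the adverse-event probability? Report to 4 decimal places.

The Beta prior is conjugate to a Binomial/Bernoulli likelihood; the update adds successes to α and failures to β.
Posterior: Beta(α+k, β+n−k) = Beta(4.75+24, 9.62+4) = Beta(28.75, 13.62).
Var = αβ/((α+β)²(α+β+1)) = 28.75·13.62/(42.37²·43.37) = 0.00502931; SD = √0.00502931 = 0.0709.

0.0709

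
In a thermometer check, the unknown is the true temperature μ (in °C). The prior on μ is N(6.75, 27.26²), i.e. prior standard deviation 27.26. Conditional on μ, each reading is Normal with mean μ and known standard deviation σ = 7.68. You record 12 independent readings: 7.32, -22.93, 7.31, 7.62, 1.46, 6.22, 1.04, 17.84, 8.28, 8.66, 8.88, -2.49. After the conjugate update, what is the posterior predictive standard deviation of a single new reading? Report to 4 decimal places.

7.9916

For Normal data with known variance σ², a Normal(μ₀, σ₀²) prior on μ is conjugate. Posterior precision = 1/σ₀² + n/σ²; posterior mean is the precision-weighted average of μ₀ and x̄.
σ₀² = 27.26² = 743.1076, σ² = 7.68² = 58.9824; σ² + n·σ₀² = 58.9824 + 12·743.1076 = 8976.2736.
Posterior precision = 1/σ₀² + n/σ² = 1/743.1076 + 12/58.9824 = (σ² + n·σ₀²)/(σ₀²σ²) = 8976.2736/(743.1076·58.9824); posterior variance σₙ² = σ₀²σ²/(σ² + n·σ₀²) = 743.1076·58.9824/8976.2736 = 4.882903.
Predictive variance for one new observation = σₙ² + σ² = 743.1076·58.9824/8976.2736 + 58.9824 = σ²·(σ₀² + 8976.2736)/8976.2736 = 58.9824·9719.3812/8976.2736 = 63.865303; SD = √(58.9824·9719.3812/8976.2736) = 7.9916.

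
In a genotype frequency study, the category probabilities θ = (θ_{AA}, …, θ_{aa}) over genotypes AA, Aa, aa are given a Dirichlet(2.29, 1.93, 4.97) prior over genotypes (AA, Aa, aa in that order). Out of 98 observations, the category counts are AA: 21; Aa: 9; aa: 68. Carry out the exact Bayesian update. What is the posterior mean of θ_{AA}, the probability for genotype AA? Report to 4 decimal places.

The Dirichlet prior is conjugate to the Multinomial likelihood: each posterior αⱼ = prior αⱼ + observed count nⱼ.
Posterior concentration: (23.29, 10.93, 72.97), total = 107.19.
E[θ_{AA}|data] = α_{AA}/Σα = 23.29/107.19 = 0.2173.

0.2173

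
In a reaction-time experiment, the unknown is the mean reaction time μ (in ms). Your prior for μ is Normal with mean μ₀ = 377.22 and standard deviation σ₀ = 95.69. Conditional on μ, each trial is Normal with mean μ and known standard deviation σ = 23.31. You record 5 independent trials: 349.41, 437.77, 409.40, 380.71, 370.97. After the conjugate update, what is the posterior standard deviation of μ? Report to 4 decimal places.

For Normal data with known variance σ², a Normal(μ₀, σ₀²) prior on μ is conjugate. Posterior precision = 1/σ₀² + n/σ²; posterior mean is the precision-weighted average of μ₀ and x̄.
σ₀² = 95.69² = 9156.5761, σ² = 23.31² = 543.3561; σ² + n·σ₀² = 543.3561 + 5·9156.5761 = 46326.2366.
Posterior precision = 1/σ₀² + n/σ² = 1/9156.5761 + 5/543.3561 = (σ² + n·σ₀²)/(σ₀²σ²) = 46326.2366/(9156.5761·543.3561); posterior variance σₙ² = σ₀²σ²/(σ² + n·σ₀²) = 9156.5761·543.3561/46326.2366 = 107.396625.
Posterior SD = √σₙ² = √(9156.5761·543.3561/46326.2366) = 10.3632.

10.3632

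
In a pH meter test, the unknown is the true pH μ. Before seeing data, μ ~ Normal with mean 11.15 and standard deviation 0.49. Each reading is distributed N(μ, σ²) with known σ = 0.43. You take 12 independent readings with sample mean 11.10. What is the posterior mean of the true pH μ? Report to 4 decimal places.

For Normal data with known variance σ², a Normal(μ₀, σ₀²) prior on μ is conjugate. Posterior precision = 1/σ₀² + n/σ²; posterior mean is the precision-weighted average of μ₀ and x̄.
n·x̄ = 12·11.10 = 133.2.
σ₀² = 0.49² = 0.2401, σ² = 0.43² = 0.1849; σ² + n·σ₀² = 0.1849 + 12·0.2401 = 3.0661.
Posterior mean = (μ₀/σ₀² + n·x̄/σ²)/(1/σ₀² + n/σ²) = (σ²·μ₀ + σ₀²·n·x̄)/(σ² + n·σ₀²) = (0.1849·11.15 + 0.2401·133.2)/3.0661 = 34.042955/3.0661 = 11.1030.

11.1030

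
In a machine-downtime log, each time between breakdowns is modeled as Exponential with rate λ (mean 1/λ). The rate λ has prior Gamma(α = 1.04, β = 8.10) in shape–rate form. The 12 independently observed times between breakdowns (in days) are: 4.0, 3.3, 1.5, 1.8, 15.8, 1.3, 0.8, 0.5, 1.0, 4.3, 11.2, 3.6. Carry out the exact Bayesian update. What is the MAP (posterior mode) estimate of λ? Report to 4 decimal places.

With a Gamma(shape α, rate β) prior on the exponential rate λ, the posterior after n observations with total T = Σxᵢ is Gamma(α+n, β+T).
Sum of observations T = 49.1 days; n = 12.
Posterior: Gamma(1.04+12, 8.10+49.1) = Gamma(13.04, 57.20).
Mode = (α−1)/β = 0.2105.

0.2105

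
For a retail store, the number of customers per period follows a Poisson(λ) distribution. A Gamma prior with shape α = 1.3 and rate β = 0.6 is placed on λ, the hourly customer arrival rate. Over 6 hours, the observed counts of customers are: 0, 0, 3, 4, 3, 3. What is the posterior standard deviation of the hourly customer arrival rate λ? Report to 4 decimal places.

With a Gamma(shape α, rate β) prior, the Poisson likelihood is conjugate: the posterior is Gamma(α + ΣXᵢ, β + n).
Sum of counts S = 13 over n = 6 hours.
Posterior: Gamma(α+S, β+n) = Gamma(1.3+13, 0.6+6) = Gamma(14.3, 6.6).
SD = √α/β = √14.3/6.6 = 0.5730.

0.5730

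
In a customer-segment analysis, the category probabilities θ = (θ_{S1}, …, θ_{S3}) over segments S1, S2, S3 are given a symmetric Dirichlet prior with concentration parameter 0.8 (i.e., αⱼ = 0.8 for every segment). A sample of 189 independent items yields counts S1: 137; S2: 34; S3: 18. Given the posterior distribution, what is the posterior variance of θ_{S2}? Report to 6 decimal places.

0.000773

The Dirichlet prior is conjugate to the Multinomial likelihood: each posterior αⱼ = prior αⱼ + observed count nⱼ.
Posterior concentration: (137.8, 34.8, 18.8), total = 191.4.
Var[θ_j] = α_j(Σα−α_j)/((Σα)²(Σα+1)) = 34.8·156.6/(191.4²·192.4) = 0.000773.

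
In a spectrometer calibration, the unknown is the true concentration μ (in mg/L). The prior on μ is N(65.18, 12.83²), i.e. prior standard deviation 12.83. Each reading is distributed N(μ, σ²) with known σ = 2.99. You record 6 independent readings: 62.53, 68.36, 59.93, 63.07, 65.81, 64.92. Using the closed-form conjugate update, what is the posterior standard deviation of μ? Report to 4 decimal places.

For Normal data with known variance σ², a Normal(μ₀, σ₀²) prior on μ is conjugate. Posterior precision = 1/σ₀² + n/σ²; posterior mean is the precision-weighted average of μ₀ and x̄.
σ₀² = 12.83² = 164.6089, σ² = 2.99² = 8.9401; σ² + n·σ₀² = 8.9401 + 6·164.6089 = 996.5935.
Posterior precision = 1/σ₀² + n/σ² = 1/164.6089 + 6/8.9401 = (σ² + n·σ₀²)/(σ₀²σ²) = 996.5935/(164.6089·8.9401); posterior variance σₙ² = σ₀²σ²/(σ² + n·σ₀²) = 164.6089·8.9401/996.5935 = 1.476650.
Posterior SD = √σₙ² = √(164.6089·8.9401/996.5935) = 1.2152.

1.2152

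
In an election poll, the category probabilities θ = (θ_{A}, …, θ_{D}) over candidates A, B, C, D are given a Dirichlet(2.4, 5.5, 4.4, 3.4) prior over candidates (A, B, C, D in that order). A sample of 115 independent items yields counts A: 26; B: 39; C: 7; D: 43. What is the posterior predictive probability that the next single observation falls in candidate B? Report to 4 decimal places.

The Dirichlet prior is conjugate to the Multinomial likelihood: each posterior αⱼ = prior αⱼ + observed count nⱼ.
Posterior concentration: (28.4, 44.5, 11.4, 46.4), total = 130.7.
P(next = B | data) = α_{B}/Σα = 0.3405.

0.3405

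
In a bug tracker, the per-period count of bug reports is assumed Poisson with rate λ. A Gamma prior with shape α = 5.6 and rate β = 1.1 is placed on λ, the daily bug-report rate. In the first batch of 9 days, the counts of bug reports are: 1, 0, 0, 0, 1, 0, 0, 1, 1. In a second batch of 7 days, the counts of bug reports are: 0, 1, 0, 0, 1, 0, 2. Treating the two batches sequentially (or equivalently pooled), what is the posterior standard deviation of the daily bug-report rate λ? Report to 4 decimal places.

With a Gamma(shape α, rate β) prior, the Poisson likelihood is conjugate: the posterior is Gamma(α + ΣXᵢ, β + n).
Batch 1: sum of counts S = 4 over n = 9 days.
After batch 1: Gamma(α+S, β+n) = Gamma(5.6+4, 1.1+9) = Gamma(9.6, 10.1).
Batch 2: sum of counts S = 4 over n = 7 days.
After batch 2: Gamma(α+S, β+n) = Gamma(9.6+4, 10.1+7) = Gamma(13.6, 17.1).
SD = √α/β = √13.6/17.1 = 0.2157.

0.2157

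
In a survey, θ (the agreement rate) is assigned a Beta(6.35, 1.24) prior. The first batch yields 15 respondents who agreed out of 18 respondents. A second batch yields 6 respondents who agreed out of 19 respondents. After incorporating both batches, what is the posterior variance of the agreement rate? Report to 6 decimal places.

0.005202

The Beta prior is conjugate to a Binomial/Bernoulli likelihood; the update adds successes to α and failures to β.
After batch 1: Beta(6.35+15, 1.24+3) = Beta(21.35, 4.24).
After batch 2: Beta(21.35+6, 4.24+13) = Beta(27.35, 17.24).
Var = αβ/((α+β)²(α+β+1)) = 27.35·17.24/(44.59²·45.59) = 0.005202.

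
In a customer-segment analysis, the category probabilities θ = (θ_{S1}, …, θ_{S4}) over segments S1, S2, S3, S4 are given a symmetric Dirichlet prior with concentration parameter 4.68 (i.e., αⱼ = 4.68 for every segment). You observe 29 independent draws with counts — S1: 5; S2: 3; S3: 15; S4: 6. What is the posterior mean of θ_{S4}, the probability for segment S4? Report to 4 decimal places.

0.2238

The Dirichlet prior is conjugate to the Multinomial likelihood: each posterior αⱼ = prior αⱼ + observed count nⱼ.
Posterior concentration: (9.68, 7.68, 19.68, 10.68), total = 47.72.
E[θ_{S4}|data] = α_{S4}/Σα = 10.68/47.72 = 0.2238.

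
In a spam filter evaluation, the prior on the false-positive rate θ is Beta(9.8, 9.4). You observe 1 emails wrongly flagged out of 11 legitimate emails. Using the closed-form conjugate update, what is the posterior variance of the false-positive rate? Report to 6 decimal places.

0.007363

The Beta prior is conjugate to a Binomial/Bernoulli likelihood; the update adds successes to α and failures to β.
Posterior: Beta(α+k, β+n−k) = Beta(9.8+1, 9.4+10) = Beta(10.8, 19.4).
Var = αβ/((α+β)²(α+β+1)) = 10.8·19.4/(30.2²·31.2) = 0.007363.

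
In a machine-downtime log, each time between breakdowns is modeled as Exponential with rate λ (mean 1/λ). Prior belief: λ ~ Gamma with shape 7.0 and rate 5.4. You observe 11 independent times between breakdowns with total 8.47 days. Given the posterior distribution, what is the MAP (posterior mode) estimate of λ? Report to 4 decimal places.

1.2257

With a Gamma(shape α, rate β) prior on the exponential rate λ, the posterior after n observations with total T = Σxᵢ is Gamma(α+n, β+T).
Posterior: Gamma(7.0+11, 5.4+8.47) = Gamma(18.0, 13.87).
Mode = (α−1)/β = 1.2257.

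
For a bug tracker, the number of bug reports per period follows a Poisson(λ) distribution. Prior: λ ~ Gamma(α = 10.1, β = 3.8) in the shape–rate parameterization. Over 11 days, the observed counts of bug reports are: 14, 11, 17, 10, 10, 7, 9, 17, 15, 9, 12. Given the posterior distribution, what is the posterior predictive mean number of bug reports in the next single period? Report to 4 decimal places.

9.5338

With a Gamma(shape α, rate β) prior, the Poisson likelihood is conjugate: the posterior is Gamma(α + ΣXᵢ, β + n).
Sum of counts S = 131 over n = 11 days.
Posterior: Gamma(α+S, β+n) = Gamma(10.1+131, 3.8+11) = Gamma(141.1, 14.8).
The predictive distribution for one future period is NegBinom with mean α/β = 9.5338.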